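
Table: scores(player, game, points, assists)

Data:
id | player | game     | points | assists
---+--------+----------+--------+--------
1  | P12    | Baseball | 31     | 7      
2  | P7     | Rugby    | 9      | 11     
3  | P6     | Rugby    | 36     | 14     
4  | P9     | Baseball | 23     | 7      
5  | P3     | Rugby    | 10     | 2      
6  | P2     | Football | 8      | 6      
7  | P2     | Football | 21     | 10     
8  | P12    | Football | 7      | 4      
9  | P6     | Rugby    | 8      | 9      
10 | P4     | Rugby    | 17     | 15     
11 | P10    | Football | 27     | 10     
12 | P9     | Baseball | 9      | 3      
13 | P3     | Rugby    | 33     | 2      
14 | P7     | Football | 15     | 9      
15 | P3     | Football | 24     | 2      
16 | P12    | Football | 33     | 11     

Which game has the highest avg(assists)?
SELECT game, AVG(assists) as val
FROM scores
GROUP BY game
ORDER BY val DESC
LIMIT 1

Result: Rugby with avg(assists) = 8.83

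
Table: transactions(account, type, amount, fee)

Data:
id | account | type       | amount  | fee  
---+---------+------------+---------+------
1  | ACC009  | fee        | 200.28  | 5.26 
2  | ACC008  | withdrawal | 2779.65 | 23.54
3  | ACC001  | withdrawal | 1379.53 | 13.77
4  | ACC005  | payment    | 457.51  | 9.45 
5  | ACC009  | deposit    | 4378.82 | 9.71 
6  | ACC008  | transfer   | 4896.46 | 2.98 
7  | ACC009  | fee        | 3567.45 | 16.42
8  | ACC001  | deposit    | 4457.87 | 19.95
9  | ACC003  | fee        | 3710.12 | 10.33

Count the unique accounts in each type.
SELECT type, COUNT(DISTINCT account)
FROM transactions
GROUP BY type

Result:
  deposit: 2 distinct
  fee: 2 distinct
  payment: 1 distinct
  transfer: 1 distinct
  withdrawal: 2 distinct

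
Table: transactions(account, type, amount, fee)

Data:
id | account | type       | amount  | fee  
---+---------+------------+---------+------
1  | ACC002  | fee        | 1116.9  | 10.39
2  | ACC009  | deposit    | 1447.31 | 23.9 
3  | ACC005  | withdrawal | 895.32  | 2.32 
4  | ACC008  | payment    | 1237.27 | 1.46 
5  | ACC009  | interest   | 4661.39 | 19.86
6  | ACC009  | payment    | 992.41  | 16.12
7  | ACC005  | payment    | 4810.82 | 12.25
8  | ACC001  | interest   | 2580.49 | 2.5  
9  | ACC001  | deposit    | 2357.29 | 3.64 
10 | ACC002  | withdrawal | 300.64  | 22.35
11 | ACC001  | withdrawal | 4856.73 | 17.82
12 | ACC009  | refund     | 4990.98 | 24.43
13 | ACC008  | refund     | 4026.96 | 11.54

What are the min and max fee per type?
SELECT type, MIN(fee), MAX(fee)
FROM transactions
GROUP BY type

Result:
  deposit: min=3.64, max=23.90
  fee: min=10.39, max=10.39
  interest: min=2.50, max=19.86
  payment: min=1.46, max=16.12
  refund: min=11.54, max=24.43
  withdrawal: min=2.32, max=22.35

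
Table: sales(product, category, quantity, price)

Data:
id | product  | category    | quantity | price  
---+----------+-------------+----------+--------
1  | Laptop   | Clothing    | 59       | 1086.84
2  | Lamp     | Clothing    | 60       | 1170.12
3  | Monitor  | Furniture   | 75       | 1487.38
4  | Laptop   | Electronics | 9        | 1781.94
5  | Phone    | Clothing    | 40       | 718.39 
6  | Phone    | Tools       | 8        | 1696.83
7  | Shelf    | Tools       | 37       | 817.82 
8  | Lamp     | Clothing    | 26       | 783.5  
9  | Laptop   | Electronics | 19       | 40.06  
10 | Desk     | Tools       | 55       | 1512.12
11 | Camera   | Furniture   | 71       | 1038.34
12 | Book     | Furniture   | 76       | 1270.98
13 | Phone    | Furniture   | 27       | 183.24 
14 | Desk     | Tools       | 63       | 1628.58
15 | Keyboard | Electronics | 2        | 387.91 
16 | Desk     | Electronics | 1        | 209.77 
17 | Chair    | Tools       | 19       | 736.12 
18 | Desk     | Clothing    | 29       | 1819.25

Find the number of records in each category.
SELECT category, COUNT(*) as count
FROM sales
GROUP BY category

Result:
  Clothing: 5
  Electronics: 4
  Furniture: 4
  Tools: 5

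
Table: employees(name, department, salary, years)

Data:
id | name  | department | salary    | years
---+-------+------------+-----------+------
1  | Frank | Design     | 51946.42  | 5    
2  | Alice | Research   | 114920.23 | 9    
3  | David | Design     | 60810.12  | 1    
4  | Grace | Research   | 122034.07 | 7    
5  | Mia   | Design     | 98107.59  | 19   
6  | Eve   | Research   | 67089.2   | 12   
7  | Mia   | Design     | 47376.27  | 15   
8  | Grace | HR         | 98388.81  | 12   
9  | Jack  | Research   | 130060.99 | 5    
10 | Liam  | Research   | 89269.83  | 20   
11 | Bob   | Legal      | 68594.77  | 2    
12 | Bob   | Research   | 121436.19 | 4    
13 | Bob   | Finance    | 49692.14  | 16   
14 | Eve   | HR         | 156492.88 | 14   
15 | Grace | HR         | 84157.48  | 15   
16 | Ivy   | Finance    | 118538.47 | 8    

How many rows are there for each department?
SELECT department, COUNT(*) as count
FROM employees
GROUP BY department

Result:
  Design: 4
  Finance: 2
  HR: 3
  Legal: 1
  Research: 6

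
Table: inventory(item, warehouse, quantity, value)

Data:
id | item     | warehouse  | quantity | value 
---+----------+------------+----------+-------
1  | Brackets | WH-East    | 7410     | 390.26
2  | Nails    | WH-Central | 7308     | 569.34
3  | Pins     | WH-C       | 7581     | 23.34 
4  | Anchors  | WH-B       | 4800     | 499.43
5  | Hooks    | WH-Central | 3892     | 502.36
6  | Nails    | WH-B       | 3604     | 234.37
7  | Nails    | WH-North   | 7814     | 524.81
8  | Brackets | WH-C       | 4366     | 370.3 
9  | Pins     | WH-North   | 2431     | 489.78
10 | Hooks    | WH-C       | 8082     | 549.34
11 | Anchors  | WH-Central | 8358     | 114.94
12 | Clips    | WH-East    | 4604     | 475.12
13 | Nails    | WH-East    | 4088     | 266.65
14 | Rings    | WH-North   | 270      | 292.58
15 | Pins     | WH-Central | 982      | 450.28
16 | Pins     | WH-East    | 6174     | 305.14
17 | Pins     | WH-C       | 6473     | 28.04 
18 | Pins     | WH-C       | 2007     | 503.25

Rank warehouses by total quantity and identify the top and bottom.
SELECT warehouse, SUM(quantity)
FROM inventory
GROUP BY warehouse
ORDER BY SUM(quantity)

All groups:
  WH-B: 8404
  WH-North: 10515
  WH-Central: 20540
  WH-East: 22276
  WH-C: 28509

Highest: WH-C (28509)
Lowest: WH-B (8404)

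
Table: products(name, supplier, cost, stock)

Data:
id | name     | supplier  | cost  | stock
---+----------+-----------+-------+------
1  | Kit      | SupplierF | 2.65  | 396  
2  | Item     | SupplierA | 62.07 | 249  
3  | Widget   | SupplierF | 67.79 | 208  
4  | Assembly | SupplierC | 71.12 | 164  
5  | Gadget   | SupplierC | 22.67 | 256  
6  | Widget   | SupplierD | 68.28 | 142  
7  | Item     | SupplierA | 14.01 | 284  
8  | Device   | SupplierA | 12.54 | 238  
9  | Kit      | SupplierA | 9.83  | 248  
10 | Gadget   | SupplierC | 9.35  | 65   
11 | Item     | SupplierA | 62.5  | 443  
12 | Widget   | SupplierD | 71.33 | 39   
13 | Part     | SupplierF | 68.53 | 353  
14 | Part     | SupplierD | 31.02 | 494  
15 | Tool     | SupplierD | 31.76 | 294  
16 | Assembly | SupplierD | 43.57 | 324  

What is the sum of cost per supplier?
SELECT supplier, SUM(cost) as result
FROM products
GROUP BY supplier

Result:
  SupplierA: 160.95
  SupplierC: 103.14
  SupplierD: 245.96
  SupplierF: 138.97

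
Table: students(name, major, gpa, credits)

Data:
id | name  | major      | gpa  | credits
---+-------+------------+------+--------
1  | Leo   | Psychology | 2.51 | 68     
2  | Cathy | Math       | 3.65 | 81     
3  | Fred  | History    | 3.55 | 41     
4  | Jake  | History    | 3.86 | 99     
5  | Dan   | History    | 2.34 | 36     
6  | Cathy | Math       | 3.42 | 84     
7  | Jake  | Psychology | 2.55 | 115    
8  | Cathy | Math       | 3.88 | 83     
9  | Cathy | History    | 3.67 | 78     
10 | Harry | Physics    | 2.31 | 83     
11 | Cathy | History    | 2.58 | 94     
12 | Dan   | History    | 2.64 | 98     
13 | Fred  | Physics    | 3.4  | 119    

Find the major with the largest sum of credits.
SELECT major, SUM(credits) as val
FROM students
GROUP BY major
ORDER BY val DESC
LIMIT 1

Result: History with sum(credits) = 446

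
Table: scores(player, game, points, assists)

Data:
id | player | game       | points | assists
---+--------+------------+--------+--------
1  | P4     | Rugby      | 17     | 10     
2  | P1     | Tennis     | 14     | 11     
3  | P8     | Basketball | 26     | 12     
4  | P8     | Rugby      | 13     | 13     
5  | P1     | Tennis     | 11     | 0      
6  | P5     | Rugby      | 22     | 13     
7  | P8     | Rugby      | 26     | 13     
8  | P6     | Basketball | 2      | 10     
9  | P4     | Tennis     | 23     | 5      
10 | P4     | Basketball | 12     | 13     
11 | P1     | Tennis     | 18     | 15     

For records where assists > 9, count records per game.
SELECT game, COUNT(*)
FROM scores
WHERE assists > 9
GROUP BY game

Note: WHERE filters rows before grouping.

Result:
  Basketball: 3
  Rugby: 4
  Tennis: 2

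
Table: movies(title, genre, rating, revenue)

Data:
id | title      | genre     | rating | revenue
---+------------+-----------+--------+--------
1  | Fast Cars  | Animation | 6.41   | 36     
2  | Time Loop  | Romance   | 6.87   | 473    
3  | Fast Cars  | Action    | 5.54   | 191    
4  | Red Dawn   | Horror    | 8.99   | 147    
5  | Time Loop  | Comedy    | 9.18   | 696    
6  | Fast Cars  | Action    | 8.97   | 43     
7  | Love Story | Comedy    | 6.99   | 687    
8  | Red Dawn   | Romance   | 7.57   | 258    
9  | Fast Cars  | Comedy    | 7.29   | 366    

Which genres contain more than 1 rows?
SELECT genre, COUNT(*) as cnt
FROM movies
GROUP BY genre
HAVING COUNT(*) > 1

Result:
  Action: 2
  Comedy: 3
  Romance: 2

Note: HAVING filters groups after aggregation, WHERE filters rows before.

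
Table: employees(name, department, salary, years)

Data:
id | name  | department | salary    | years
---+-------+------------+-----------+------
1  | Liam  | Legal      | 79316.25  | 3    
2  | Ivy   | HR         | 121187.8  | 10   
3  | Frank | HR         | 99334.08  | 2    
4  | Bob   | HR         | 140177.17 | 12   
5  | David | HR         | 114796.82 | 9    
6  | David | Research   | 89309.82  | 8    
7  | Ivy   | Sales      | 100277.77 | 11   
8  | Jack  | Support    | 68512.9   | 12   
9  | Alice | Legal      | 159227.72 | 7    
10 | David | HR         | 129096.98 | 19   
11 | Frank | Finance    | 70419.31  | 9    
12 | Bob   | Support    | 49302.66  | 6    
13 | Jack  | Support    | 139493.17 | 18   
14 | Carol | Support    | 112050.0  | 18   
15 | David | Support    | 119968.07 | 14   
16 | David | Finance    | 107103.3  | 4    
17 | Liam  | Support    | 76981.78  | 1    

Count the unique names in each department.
SELECT department, COUNT(DISTINCT name)
FROM employees
GROUP BY department

Result:
  Finance: 2 distinct
  HR: 4 distinct
  Legal: 2 distinct
  Research: 1 distinct
  Sales: 1 distinct
  Support: 5 distinct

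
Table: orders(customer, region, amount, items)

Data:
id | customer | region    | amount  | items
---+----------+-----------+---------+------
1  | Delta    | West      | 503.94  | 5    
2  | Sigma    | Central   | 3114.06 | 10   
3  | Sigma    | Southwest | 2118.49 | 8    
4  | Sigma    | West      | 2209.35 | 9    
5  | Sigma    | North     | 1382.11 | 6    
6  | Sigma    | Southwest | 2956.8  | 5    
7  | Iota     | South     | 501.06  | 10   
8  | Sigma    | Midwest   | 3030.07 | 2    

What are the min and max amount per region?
SELECT region, MIN(amount), MAX(amount)
FROM orders
GROUP BY region

Result:
  Central: min=3114.06, max=3114.06
  Midwest: min=3030.07, max=3030.07
  North: min=1382.11, max=1382.11
  South: min=501.06, max=501.06
  Southwest: min=2118.49, max=2956.80
  West: min=503.94, max=2209.35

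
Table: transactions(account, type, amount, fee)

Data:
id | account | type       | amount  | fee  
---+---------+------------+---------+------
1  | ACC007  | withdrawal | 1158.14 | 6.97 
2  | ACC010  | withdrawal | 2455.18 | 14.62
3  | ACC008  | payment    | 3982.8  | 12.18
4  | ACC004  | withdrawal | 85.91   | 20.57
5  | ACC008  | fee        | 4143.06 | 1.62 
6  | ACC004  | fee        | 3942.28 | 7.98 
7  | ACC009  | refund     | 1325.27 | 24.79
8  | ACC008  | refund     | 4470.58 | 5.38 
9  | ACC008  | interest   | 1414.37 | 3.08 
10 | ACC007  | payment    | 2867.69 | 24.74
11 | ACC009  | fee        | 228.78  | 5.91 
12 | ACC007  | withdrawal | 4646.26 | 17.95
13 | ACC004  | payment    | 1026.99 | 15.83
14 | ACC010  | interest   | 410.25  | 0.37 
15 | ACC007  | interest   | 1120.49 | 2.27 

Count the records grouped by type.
SELECT type, COUNT(*) as count
FROM transactions
GROUP BY type

Result:
  fee: 3
  interest: 3
  payment: 3
  refund: 2
  withdrawal: 4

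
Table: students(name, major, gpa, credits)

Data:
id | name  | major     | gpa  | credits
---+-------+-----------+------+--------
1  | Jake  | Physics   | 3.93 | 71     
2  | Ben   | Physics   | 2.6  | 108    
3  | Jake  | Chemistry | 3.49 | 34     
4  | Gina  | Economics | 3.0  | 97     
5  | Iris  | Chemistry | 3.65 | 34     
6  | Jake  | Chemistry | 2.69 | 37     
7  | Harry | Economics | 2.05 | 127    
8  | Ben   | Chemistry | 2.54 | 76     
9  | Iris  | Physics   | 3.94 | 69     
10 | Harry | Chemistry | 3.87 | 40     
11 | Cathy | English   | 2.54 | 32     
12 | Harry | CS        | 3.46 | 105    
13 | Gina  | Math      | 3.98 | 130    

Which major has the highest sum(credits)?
SELECT major, SUM(credits) as val
FROM students
GROUP BY major
ORDER BY val DESC
LIMIT 1

Result: Physics with sum(credits) = 248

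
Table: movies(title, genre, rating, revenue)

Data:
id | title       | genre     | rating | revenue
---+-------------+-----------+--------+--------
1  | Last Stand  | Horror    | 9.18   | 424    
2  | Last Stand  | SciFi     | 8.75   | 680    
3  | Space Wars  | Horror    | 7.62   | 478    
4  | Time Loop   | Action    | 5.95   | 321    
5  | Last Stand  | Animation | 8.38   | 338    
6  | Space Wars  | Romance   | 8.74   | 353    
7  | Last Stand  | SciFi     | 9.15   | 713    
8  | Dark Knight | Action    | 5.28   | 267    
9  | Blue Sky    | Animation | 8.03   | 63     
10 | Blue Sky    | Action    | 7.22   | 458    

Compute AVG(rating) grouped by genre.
SELECT genre, AVG(rating) as result
FROM movies
GROUP BY genre

Result:
  Action: 6.15
  Animation: 8.21
  Horror: 8.40
  Romance: 8.74
  SciFi: 8.95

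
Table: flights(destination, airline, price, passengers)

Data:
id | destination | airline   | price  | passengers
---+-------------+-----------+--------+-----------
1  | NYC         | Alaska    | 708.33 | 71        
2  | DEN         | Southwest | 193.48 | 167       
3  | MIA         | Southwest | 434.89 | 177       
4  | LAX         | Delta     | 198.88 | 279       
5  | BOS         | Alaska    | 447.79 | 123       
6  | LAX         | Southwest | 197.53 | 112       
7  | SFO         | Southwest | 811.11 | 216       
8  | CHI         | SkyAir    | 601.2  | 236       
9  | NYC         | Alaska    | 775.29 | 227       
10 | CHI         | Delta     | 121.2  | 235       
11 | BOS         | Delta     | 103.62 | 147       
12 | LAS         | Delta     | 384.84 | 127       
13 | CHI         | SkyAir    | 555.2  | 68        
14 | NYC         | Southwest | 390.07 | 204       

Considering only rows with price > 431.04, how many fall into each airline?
SELECT airline, COUNT(*)
FROM flights
WHERE price > 431.04
GROUP BY airline

Note: WHERE filters rows before grouping.

Result:
  Alaska: 3
  SkyAir: 2
  Southwest: 2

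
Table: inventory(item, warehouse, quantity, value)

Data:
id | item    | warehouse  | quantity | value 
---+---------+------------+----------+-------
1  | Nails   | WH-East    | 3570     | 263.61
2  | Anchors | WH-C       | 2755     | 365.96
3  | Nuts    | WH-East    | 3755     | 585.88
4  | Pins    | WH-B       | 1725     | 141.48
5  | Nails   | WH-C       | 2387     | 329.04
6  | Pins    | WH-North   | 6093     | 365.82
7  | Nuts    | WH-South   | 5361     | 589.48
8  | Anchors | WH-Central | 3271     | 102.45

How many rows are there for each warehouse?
SELECT warehouse, COUNT(*) as count
FROM inventory
GROUP BY warehouse

Result:
  WH-B: 1
  WH-C: 2
  WH-Central: 1
  WH-East: 2
  WH-North: 1
  WH-South: 1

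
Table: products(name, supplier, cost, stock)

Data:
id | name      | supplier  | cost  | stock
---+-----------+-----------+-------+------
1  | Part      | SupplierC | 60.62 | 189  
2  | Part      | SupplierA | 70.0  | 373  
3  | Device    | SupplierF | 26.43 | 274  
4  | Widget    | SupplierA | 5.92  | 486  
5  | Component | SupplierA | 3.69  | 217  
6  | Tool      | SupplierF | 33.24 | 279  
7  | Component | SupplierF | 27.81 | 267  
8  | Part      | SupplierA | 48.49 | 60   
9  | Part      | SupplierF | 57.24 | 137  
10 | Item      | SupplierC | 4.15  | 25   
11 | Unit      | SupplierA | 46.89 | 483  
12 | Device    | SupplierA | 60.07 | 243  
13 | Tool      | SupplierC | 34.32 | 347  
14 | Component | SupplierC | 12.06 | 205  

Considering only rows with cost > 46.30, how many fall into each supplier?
SELECT supplier, COUNT(*)
FROM products
WHERE cost > 46.30
GROUP BY supplier

Note: WHERE filters rows before grouping.

Result:
  SupplierA: 4
  SupplierC: 1
  SupplierF: 1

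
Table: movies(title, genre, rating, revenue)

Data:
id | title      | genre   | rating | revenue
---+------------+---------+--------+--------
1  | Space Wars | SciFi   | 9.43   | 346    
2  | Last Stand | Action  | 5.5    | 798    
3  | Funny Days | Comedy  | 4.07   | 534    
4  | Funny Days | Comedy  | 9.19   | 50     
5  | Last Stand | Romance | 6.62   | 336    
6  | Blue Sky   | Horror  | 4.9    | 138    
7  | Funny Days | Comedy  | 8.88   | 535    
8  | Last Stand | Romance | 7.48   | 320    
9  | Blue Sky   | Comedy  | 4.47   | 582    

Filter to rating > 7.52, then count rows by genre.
SELECT genre, COUNT(*)
FROM movies
WHERE rating > 7.52
GROUP BY genre

Note: WHERE filters rows before grouping.

Result:
  Comedy: 2
  SciFi: 1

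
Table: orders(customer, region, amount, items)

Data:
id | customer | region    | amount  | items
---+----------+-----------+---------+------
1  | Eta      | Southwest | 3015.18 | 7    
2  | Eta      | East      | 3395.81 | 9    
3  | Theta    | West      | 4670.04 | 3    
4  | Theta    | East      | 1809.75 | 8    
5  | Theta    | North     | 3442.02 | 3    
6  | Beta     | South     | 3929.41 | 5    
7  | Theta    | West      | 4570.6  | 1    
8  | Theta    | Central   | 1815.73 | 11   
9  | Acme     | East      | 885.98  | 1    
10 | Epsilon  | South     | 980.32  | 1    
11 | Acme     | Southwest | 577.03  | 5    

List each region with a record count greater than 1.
SELECT region, COUNT(*) as cnt
FROM orders
GROUP BY region
HAVING COUNT(*) > 1

Result:
  East: 3
  South: 2
  Southwest: 2
  West: 2

Note: HAVING filters groups after aggregation, WHERE filters rows before.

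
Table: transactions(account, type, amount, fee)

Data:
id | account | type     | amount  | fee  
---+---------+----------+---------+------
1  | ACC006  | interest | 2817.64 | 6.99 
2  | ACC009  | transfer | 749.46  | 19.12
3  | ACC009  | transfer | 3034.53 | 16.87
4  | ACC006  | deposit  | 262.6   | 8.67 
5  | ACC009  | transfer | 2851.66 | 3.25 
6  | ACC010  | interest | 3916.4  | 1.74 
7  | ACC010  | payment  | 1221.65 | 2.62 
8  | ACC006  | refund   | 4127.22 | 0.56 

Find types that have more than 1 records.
SELECT type, COUNT(*) as cnt
FROM transactions
GROUP BY type
HAVING COUNT(*) > 1

Result:
  interest: 2
  transfer: 3

Note: HAVING filters groups after aggregation, WHERE filters rows before.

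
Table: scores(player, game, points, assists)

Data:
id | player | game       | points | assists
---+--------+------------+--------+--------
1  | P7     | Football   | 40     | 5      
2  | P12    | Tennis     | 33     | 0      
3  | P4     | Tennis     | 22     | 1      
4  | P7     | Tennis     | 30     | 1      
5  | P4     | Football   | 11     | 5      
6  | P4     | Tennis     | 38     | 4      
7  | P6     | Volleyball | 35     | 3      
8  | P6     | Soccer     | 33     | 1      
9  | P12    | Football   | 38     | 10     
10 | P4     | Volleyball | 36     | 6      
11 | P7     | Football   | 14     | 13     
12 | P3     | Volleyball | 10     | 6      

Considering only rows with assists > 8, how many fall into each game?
SELECT game, COUNT(*)
FROM scores
WHERE assists > 8
GROUP BY game

Note: WHERE filters rows before grouping.

Result:
  Football: 2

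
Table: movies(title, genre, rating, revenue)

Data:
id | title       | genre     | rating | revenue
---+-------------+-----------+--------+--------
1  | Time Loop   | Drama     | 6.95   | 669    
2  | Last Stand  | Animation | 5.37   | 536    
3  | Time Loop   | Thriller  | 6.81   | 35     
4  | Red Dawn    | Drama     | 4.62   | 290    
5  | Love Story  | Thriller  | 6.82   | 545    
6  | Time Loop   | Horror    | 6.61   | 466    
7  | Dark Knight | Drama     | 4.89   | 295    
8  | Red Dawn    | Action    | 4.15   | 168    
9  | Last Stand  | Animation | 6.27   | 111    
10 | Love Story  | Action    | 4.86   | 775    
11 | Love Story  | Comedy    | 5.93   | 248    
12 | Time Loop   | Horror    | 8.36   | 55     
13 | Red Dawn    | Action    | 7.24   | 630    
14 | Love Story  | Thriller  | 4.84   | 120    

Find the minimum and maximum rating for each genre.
SELECT genre, MIN(rating), MAX(rating)
FROM movies
GROUP BY genre

Result:
  Action: min=4.15, max=7.24
  Animation: min=5.37, max=6.27
  Comedy: min=5.93, max=5.93
  Drama: min=4.62, max=6.95
  Horror: min=6.61, max=8.36
  Thriller: min=4.84, max=6.82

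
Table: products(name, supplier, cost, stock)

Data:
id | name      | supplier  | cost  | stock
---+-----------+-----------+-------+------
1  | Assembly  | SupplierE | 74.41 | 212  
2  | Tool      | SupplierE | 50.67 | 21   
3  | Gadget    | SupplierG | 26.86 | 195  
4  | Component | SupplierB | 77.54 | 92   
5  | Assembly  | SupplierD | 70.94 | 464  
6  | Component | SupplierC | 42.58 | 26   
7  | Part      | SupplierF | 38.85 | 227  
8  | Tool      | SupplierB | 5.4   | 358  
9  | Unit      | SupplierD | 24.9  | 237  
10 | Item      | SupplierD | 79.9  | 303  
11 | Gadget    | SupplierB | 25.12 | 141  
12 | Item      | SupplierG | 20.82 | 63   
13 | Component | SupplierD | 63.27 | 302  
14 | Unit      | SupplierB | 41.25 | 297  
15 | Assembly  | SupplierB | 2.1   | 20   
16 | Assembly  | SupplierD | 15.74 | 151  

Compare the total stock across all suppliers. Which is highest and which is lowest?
SELECT supplier, SUM(stock)
FROM products
GROUP BY supplier
ORDER BY SUM(stock)

All groups:
  SupplierC: 26
  SupplierF: 227
  SupplierE: 233
  SupplierG: 258
  SupplierB: 908
  SupplierD: 1457

Highest: SupplierD (1457)
Lowest: SupplierC (26)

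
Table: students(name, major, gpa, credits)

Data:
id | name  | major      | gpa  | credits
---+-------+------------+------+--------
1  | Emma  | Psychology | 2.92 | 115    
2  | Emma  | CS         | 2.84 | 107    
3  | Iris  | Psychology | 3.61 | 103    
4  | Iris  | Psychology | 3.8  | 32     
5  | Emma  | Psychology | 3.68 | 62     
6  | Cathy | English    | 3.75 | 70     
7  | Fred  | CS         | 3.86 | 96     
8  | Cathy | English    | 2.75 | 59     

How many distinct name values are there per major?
SELECT major, COUNT(DISTINCT name)
FROM students
GROUP BY major

Result:
  CS: 2 distinct
  English: 1 distinct
  Psychology: 2 distinct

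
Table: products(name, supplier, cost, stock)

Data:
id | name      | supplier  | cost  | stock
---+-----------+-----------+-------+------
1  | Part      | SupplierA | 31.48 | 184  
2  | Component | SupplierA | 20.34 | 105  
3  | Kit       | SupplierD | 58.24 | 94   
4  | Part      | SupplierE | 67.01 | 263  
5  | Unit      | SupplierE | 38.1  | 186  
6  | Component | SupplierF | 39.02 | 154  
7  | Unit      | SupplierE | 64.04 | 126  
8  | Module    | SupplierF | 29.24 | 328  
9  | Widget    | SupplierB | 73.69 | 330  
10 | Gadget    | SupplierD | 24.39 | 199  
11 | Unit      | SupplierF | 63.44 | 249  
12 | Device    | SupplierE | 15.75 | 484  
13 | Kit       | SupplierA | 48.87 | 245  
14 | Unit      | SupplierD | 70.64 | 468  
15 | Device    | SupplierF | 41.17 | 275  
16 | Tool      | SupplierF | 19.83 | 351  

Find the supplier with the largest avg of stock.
SELECT supplier, AVG(stock) as val
FROM products
GROUP BY supplier
ORDER BY val DESC
LIMIT 1

Result: SupplierB with avg(stock) = 330.00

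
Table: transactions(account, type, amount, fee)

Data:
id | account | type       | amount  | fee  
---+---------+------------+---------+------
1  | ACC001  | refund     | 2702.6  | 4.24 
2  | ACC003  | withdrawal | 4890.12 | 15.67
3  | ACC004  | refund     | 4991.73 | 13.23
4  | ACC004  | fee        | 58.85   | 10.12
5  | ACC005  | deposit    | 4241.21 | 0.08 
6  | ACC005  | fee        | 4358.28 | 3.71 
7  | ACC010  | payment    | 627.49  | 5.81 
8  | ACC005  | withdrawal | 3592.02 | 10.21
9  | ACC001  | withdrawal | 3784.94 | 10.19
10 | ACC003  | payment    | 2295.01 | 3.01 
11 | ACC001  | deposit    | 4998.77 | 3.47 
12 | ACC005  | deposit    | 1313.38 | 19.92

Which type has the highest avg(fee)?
SELECT type, AVG(fee) as val
FROM transactions
GROUP BY type
ORDER BY val DESC
LIMIT 1

Result: withdrawal with avg(fee) = 12.02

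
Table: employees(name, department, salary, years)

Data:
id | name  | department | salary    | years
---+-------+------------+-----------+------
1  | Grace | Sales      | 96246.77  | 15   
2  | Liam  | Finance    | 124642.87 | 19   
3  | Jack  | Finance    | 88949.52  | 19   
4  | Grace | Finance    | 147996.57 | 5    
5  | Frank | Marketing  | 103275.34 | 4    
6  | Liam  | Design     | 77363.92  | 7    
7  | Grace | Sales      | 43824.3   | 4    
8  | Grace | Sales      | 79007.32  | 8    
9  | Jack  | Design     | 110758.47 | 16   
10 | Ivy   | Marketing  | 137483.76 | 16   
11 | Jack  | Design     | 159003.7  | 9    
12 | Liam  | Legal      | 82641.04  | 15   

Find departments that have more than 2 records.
SELECT department, COUNT(*) as cnt
FROM employees
GROUP BY department
HAVING COUNT(*) > 2

Result:
  Design: 3
  Finance: 3
  Sales: 3

Note: HAVING filters groups after aggregation, WHERE filters rows before.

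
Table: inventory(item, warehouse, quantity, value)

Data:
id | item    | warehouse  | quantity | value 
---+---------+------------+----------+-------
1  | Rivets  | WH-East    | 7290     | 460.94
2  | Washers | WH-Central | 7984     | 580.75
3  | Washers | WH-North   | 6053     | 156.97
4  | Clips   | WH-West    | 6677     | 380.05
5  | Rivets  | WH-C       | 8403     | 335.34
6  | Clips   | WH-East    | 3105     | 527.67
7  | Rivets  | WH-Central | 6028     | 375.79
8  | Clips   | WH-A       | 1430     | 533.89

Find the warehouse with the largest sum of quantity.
SELECT warehouse, SUM(quantity) as val
FROM inventory
GROUP BY warehouse
ORDER BY val DESC
LIMIT 1

Result: WH-Central with sum(quantity) = 14012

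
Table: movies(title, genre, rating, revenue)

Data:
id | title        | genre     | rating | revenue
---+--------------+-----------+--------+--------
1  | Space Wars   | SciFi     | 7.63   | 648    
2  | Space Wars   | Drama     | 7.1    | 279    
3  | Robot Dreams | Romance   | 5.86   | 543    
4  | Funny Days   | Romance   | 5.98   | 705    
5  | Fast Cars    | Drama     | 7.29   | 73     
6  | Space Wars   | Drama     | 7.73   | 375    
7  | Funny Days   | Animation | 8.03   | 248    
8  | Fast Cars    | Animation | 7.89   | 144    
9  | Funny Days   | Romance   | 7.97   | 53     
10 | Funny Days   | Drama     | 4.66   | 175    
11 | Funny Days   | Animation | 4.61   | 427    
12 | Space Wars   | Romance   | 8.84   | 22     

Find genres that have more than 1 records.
SELECT genre, COUNT(*) as cnt
FROM movies
GROUP BY genre
HAVING COUNT(*) > 1

Result:
  Animation: 3
  Drama: 4
  Romance: 4

Note: HAVING filters groups after aggregation, WHERE filters rows before.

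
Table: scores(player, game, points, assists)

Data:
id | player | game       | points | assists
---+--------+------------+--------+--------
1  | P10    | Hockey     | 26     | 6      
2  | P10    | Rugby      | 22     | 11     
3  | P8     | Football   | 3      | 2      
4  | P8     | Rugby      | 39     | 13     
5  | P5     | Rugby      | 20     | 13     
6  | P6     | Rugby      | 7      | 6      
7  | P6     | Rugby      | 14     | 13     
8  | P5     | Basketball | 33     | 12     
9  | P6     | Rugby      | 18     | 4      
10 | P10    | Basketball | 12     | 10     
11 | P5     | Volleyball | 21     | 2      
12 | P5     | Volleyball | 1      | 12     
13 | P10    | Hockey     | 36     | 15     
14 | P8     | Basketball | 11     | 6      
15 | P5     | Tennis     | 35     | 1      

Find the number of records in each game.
SELECT game, COUNT(*) as count
FROM scores
GROUP BY game

Result:
  Basketball: 3
  Football: 1
  Hockey: 2
  Rugby: 6
  Tennis: 1
  Volleyball: 2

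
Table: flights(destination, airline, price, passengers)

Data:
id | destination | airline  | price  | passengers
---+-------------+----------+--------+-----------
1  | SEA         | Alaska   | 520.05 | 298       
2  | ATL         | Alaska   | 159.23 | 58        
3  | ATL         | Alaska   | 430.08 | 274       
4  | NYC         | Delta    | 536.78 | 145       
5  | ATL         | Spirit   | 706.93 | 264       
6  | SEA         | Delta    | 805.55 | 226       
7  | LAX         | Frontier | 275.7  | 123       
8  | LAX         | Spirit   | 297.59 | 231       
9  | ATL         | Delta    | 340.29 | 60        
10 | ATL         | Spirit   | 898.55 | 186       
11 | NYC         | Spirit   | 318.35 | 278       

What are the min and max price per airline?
SELECT airline, MIN(price), MAX(price)
FROM flights
GROUP BY airline

Result:
  Alaska: min=159.23, max=520.05
  Delta: min=340.29, max=805.55
  Frontier: min=275.70, max=275.70
  Spirit: min=297.59, max=898.55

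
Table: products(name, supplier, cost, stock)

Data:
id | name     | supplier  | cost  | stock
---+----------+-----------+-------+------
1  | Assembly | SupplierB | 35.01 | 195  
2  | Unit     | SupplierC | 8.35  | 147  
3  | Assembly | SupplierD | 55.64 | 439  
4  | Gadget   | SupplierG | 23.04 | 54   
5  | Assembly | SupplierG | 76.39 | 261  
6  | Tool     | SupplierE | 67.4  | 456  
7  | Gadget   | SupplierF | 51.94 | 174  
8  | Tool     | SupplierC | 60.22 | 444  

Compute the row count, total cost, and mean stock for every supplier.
SELECT supplier,
       COUNT(*) as cnt,
       SUM(cost) as total_cost,
       AVG(stock) as avg_stock
FROM products
GROUP BY supplier

Result:
  SupplierB: 1 records, 35.01 total cost, 195.00 avg stock
  SupplierC: 2 records, 68.57 total cost, 295.50 avg stock
  SupplierD: 1 records, 55.64 total cost, 439.00 avg stock
  SupplierE: 1 records, 67.40 total cost, 456.00 avg stock
  SupplierF: 1 records, 51.94 total cost, 174.00 avg stock
  SupplierG: 2 records, 99.43 total cost, 157.50 avg stock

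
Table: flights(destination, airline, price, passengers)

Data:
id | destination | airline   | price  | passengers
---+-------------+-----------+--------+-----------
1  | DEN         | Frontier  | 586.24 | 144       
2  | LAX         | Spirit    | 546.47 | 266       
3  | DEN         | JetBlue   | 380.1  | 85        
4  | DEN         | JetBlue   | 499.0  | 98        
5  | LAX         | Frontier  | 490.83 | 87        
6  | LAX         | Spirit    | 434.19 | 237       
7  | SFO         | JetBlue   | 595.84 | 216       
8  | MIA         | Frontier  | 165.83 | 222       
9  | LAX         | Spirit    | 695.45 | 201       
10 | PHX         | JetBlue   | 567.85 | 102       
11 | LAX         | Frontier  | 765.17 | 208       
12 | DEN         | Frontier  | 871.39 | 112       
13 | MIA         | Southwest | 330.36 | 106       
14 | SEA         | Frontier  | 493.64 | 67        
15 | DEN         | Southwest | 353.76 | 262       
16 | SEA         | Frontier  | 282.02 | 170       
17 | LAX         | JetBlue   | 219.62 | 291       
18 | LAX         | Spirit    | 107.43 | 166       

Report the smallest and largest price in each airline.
SELECT airline, MIN(price), MAX(price)
FROM flights
GROUP BY airline

Result:
  Frontier: min=165.83, max=871.39
  JetBlue: min=219.62, max=595.84
  Southwest: min=330.36, max=353.76
  Spirit: min=107.43, max=695.45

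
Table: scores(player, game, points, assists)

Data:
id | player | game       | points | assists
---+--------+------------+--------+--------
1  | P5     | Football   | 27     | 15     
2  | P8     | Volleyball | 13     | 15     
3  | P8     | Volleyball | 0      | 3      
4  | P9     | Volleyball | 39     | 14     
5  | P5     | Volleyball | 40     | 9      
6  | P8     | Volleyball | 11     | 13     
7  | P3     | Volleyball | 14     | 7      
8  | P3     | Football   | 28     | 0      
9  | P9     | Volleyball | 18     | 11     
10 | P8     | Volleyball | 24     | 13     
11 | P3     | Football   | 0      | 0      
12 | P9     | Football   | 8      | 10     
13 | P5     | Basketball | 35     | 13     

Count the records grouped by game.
SELECT game, COUNT(*) as count
FROM scores
GROUP BY game

Result:
  Basketball: 1
  Football: 4
  Volleyball: 8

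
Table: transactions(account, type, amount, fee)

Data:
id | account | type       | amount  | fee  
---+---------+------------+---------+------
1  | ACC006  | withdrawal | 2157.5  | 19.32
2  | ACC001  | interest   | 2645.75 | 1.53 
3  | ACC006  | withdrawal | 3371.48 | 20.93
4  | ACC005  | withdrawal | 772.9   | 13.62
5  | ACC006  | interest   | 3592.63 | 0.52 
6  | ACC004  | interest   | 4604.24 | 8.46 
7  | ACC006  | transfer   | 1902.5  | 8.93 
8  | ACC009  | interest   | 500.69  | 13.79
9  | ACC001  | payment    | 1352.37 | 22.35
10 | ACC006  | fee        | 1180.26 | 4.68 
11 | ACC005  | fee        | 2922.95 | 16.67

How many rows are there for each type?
SELECT type, COUNT(*) as count
FROM transactions
GROUP BY type

Result:
  fee: 2
  interest: 4
  payment: 1
  transfer: 1
  withdrawal: 3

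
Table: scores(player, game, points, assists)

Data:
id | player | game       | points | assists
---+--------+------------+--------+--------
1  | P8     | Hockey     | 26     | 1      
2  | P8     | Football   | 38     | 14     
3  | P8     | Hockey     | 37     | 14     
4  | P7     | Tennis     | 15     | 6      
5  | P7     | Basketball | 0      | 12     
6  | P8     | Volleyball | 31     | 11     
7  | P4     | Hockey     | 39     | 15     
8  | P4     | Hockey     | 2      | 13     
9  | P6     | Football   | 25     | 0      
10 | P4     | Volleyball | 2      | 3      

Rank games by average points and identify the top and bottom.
SELECT game, AVG(points)
FROM scores
GROUP BY game
ORDER BY AVG(points)

All groups:
  Basketball: 0.00
  Tennis: 15.00
  Volleyball: 16.50
  Hockey: 26.00
  Football: 31.50

Highest: Football (31.50)
Lowest: Basketball (0.00)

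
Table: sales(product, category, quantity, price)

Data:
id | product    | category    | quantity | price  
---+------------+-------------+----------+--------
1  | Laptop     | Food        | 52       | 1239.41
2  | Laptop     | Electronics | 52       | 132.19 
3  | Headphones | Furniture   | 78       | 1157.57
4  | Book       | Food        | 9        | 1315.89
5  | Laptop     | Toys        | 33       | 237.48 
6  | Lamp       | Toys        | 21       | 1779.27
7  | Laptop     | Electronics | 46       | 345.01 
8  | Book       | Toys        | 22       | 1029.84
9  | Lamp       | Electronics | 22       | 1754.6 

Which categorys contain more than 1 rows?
SELECT category, COUNT(*) as cnt
FROM sales
GROUP BY category
HAVING COUNT(*) > 1

Result:
  Electronics: 3
  Food: 2
  Toys: 3

Note: HAVING filters groups after aggregation, WHERE filters rows before.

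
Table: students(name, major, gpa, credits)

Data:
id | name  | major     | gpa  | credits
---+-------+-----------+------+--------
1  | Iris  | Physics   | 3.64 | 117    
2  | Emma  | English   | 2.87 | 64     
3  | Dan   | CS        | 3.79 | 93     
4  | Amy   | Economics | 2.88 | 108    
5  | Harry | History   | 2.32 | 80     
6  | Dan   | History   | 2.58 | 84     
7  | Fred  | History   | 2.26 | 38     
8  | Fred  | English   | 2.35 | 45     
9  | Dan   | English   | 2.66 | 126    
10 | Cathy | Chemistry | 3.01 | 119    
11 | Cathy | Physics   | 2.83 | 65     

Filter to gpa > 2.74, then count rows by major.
SELECT major, COUNT(*)
FROM students
WHERE gpa > 2.74
GROUP BY major

Note: WHERE filters rows before grouping.

Result:
  CS: 1
  Chemistry: 1
  Economics: 1
  English: 1
  Physics: 2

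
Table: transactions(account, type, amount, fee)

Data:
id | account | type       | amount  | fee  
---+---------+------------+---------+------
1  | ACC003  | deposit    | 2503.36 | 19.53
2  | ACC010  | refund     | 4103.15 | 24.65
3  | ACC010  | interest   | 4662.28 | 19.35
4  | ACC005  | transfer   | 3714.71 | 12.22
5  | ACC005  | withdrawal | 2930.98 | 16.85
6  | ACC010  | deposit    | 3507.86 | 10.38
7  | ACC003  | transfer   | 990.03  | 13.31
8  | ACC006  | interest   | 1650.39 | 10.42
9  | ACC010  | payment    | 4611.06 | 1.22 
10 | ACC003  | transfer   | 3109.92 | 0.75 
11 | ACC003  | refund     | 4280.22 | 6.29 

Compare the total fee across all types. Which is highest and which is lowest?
SELECT type, SUM(fee)
FROM transactions
GROUP BY type
ORDER BY SUM(fee)

All groups:
  payment: 1.22
  withdrawal: 16.85
  transfer: 26.28
  interest: 29.77
  deposit: 29.91
  refund: 30.94

Highest: refund (30.94)
Lowest: payment (1.22)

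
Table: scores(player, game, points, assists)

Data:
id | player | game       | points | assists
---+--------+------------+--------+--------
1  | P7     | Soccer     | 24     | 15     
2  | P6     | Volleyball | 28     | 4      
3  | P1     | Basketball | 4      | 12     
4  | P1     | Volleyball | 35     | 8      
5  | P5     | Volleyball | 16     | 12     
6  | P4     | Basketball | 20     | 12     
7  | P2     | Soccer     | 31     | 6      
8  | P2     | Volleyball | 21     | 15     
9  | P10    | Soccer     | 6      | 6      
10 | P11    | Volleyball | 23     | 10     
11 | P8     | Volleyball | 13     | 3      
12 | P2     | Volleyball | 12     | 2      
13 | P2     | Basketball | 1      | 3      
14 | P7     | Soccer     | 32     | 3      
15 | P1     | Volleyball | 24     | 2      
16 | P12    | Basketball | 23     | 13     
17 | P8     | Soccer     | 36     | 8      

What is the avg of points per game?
SELECT game, AVG(points) as result
FROM scores
GROUP BY game

Result:
  Basketball: 12.00
  Soccer: 25.80
  Volleyball: 21.50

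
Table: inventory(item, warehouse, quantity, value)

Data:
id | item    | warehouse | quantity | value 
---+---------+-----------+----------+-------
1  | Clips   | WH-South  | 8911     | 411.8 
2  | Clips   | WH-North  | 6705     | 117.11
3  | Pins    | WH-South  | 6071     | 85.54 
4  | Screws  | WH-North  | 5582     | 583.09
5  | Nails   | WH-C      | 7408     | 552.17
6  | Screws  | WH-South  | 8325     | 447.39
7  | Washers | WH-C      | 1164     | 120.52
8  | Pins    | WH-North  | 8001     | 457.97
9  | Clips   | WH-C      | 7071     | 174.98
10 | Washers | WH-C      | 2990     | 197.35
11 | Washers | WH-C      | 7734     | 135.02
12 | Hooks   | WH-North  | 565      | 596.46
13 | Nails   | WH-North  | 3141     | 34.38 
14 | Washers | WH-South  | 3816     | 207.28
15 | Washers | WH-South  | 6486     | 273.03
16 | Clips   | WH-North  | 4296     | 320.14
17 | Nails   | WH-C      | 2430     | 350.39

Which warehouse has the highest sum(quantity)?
SELECT warehouse, SUM(quantity) as val
FROM inventory
GROUP BY warehouse
ORDER BY val DESC
LIMIT 1

Result: WH-South with sum(quantity) = 33609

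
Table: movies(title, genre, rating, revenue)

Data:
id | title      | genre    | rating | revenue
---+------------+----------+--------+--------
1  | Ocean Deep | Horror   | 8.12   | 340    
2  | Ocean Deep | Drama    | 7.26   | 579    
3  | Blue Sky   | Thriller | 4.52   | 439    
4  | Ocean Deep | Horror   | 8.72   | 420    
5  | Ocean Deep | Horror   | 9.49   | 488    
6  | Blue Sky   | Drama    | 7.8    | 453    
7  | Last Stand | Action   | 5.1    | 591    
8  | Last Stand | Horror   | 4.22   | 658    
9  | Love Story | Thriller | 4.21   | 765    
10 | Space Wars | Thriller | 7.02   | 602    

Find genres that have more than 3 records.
SELECT genre, COUNT(*) as cnt
FROM movies
GROUP BY genre
HAVING COUNT(*) > 3

Result:
  Horror: 4

Note: HAVING filters groups after aggregation, WHERE filters rows before.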